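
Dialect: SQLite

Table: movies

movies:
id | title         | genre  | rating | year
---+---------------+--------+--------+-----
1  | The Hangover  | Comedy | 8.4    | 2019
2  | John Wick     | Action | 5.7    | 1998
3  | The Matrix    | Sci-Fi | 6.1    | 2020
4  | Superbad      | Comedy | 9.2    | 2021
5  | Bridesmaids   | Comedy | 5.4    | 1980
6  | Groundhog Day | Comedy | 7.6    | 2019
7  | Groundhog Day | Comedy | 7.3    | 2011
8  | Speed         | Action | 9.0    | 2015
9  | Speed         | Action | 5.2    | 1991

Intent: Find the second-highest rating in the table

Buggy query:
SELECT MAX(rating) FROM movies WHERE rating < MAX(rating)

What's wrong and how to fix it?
Bug: The inner MAX is an aggregate inside WHERE, which is not allowed

Fix: Put the inner MAX in a scalar subquery

Corrected query:
SELECT MAX(rating) FROM movies WHERE rating < (SELECT MAX(rating) FROM movies)

Result:
MAX(rating)
-----------
9          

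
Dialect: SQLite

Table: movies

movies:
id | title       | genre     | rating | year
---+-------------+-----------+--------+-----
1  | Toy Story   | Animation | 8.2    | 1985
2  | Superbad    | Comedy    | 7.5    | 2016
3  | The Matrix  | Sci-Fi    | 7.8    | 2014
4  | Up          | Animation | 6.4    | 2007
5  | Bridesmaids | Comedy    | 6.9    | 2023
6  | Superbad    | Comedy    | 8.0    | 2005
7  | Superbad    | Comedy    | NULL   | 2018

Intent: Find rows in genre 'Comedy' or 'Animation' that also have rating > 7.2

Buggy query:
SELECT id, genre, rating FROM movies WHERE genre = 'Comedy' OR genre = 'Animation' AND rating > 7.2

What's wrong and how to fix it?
Bug: Without parentheses, AND is evaluated before OR, so the rating filter only applies to the 'Animation' branch

Fix: Group the OR with parentheses (or use IN), then AND the threshold

Corrected query:
SELECT id, genre, rating FROM movies WHERE (genre = 'Comedy' OR genre = 'Animation') AND rating > 7.2

Result:
id | genre     | rating
---+-----------+-------
1  | Animation | 8.2   
2  | Comedy    | 7.5   
6  | Comedy    | 8     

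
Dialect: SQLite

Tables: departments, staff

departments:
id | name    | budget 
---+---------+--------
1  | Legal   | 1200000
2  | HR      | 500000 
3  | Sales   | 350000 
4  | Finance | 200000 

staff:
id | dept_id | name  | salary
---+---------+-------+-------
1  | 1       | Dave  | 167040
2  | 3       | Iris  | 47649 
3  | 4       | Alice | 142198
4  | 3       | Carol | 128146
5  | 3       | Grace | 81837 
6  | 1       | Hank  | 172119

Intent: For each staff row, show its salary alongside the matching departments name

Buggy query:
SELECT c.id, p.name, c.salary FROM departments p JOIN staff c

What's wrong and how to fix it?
Bug: Missing join condition: each staff row is matched to all departments rows instead of just its own

Fix: Specify the join condition linking the foreign key to the parent id

Corrected query:
SELECT c.id, p.name, c.salary FROM departments p JOIN staff c ON c.dept_id = p.id

Result:
id | name    | salary
---+---------+-------
1  | Legal   | 167040
2  | Sales   | 47649 
3  | Finance | 142198
4  | Sales   | 128146
5  | Sales   | 81837 
6  | Legal   | 172119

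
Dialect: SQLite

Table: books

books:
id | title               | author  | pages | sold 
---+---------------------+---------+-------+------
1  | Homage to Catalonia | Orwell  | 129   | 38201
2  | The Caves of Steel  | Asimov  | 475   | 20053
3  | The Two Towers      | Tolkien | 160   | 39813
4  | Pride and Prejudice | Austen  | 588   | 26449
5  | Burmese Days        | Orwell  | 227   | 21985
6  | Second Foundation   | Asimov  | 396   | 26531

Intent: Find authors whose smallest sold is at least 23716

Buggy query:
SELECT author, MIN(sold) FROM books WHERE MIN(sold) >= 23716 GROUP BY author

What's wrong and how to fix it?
Bug: Aggregates like MIN are computed per group after WHERE runs

Fix: Replace WHERE with HAVING after the GROUP BY

Corrected query:
SELECT author, MIN(sold) FROM books GROUP BY author HAVING MIN(sold) >= 23716

Result:
author  | MIN(sold)
--------+----------
Austen  | 26449    
Tolkien | 39813    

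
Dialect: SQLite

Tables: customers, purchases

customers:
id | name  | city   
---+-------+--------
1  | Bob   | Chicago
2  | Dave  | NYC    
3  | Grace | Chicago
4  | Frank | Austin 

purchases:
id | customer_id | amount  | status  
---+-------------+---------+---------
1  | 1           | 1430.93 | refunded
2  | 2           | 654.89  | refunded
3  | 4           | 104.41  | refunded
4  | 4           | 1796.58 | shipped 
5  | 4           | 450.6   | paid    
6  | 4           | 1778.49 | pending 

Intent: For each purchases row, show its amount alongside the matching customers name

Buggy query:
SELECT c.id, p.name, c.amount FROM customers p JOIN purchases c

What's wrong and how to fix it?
Bug: Missing join condition: each purchases row is matched to all customers rows instead of just its own

Fix: Specify the join condition linking the foreign key to the parent id

Corrected query:
SELECT c.id, p.name, c.amount FROM customers p JOIN purchases c ON c.customer_id = p.id

Result:
id | name  | amount 
---+-------+--------
1  | Bob   | 1430.93
2  | Dave  | 654.89 
3  | Frank | 104.41 
4  | Frank | 1796.58
5  | Frank | 450.6  
6  | Frank | 1778.49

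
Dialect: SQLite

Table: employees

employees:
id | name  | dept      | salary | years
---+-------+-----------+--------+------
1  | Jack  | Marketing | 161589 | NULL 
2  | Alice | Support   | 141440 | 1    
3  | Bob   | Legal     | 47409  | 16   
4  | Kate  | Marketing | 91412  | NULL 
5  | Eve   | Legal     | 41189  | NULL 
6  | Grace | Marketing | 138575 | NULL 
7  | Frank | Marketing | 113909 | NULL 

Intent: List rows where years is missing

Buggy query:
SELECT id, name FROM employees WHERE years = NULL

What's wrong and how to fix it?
Bug: Comparing to NULL with '=' never matches; NULL = NULL is unknown, not true

Fix: Use IS NULL to test for NULL

Corrected query:
SELECT id, name FROM employees WHERE years IS NULL

Result:
id | name 
---+------
1  | Jack 
4  | Kate 
5  | Eve  
6  | Grace
7  | Frank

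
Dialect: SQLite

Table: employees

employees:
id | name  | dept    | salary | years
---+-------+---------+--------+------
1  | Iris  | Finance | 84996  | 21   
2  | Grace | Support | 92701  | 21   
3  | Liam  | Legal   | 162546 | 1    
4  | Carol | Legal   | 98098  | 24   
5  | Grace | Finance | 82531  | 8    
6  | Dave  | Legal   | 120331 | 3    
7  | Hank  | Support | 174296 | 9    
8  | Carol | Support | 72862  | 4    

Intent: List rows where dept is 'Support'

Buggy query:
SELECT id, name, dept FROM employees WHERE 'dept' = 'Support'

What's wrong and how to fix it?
Bug: Single quotes denote string literals in SQL; the column name is being compared as a constant string

Fix: Reference the column as dept without single quotes

Corrected query:
SELECT id, name, dept FROM employees WHERE dept = 'Support'

Result:
id | name  | dept   
---+-------+--------
2  | Grace | Support
7  | Hank  | Support
8  | Carol | Support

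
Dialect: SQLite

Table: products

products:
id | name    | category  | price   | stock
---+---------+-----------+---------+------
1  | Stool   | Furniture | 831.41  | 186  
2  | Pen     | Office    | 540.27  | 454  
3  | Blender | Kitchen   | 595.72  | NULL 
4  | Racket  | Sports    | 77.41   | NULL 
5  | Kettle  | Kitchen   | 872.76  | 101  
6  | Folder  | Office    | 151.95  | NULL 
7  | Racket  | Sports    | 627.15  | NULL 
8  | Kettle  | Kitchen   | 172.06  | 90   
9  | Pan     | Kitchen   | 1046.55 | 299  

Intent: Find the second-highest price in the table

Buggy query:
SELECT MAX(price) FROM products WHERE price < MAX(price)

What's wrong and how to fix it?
Bug: MAX(price) on the right of the comparison is an aggregate-in-WHERE error

Fix: Compute the overall MAX in a subquery, then take MAX of rows below it

Corrected query:
SELECT MAX(price) FROM products WHERE price < (SELECT MAX(price) FROM products)

Result:
MAX(price)
----------
872.76    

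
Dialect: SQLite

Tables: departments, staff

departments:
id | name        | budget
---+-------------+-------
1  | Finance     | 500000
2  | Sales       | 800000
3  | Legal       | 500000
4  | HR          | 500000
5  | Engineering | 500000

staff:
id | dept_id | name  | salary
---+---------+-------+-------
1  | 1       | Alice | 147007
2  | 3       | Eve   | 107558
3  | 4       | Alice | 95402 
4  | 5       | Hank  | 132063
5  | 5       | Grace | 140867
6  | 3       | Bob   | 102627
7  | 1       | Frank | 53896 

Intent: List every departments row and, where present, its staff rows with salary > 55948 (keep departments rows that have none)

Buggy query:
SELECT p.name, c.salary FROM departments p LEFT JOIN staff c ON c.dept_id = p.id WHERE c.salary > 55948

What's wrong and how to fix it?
Bug: Filtering c.salary in WHERE discards the NULL rows produced by LEFT JOIN, turning it into an inner join

Fix: Put 'c.salary > 55948' in the JOIN's ON clause instead of WHERE

Corrected query:
SELECT p.name, c.salary FROM departments p LEFT JOIN staff c ON c.dept_id = p.id AND c.salary > 55948

Result:
name        | salary
------------+-------
Finance     | 147007
Sales       | NULL  
Legal       | 102627
Legal       | 107558
HR          | 95402 
Engineering | 132063
Engineering | 140867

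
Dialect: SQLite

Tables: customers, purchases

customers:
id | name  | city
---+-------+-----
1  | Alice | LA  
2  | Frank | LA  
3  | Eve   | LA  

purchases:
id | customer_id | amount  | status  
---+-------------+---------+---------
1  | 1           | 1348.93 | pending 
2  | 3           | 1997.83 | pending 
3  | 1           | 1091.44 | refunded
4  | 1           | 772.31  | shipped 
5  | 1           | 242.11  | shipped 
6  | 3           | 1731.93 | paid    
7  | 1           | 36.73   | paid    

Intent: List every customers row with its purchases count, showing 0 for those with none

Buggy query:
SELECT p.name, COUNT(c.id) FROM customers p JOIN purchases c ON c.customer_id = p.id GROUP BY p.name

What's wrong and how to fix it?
Bug: INNER JOIN drops customers rows that have no matching purchases rows

Fix: Use LEFT JOIN so parents without children still appear (COUNT(c.id) gives 0)

Corrected query:
SELECT p.name, COUNT(c.id) FROM customers p LEFT JOIN purchases c ON c.customer_id = p.id GROUP BY p.name

Result:
name  | COUNT(c.id)
------+------------
Alice | 5          
Eve   | 2          
Frank | 0          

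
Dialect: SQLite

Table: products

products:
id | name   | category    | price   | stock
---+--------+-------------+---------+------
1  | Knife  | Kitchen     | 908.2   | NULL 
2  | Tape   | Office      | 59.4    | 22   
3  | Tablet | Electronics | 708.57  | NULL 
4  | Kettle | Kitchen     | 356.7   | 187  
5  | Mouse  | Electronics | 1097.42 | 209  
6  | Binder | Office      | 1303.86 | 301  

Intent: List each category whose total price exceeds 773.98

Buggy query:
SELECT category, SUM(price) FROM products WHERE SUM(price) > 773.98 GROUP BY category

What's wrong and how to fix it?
Bug: Aggregate functions cannot appear in a WHERE clause

Fix: Use HAVING (which filters groups after aggregation) instead of WHERE

Corrected query:
SELECT category, SUM(price) FROM products GROUP BY category HAVING SUM(price) > 773.98

Result:
category    | SUM(price)
------------+-----------
Electronics | 1805.99   
Kitchen     | 1264.9    
Office      | 1363.26   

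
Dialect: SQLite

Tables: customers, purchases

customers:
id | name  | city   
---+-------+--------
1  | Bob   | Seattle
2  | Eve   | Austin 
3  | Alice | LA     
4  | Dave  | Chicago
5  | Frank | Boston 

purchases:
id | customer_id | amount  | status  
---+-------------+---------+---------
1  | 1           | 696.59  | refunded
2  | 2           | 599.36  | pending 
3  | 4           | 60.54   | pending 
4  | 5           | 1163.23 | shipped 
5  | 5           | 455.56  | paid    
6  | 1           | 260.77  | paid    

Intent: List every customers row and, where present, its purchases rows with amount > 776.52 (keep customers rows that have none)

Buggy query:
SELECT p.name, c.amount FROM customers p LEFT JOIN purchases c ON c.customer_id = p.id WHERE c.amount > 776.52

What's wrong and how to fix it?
Bug: Filtering c.amount in WHERE discards the NULL rows produced by LEFT JOIN, turning it into an inner join

Fix: Move the right-table condition into the ON clause so unmatched parents are kept

Corrected query:
SELECT p.name, c.amount FROM customers p LEFT JOIN purchases c ON c.customer_id = p.id AND c.amount > 776.52

Result:
name  | amount 
------+--------
Bob   | NULL   
Eve   | NULL   
Alice | NULL   
Dave  | NULL   
Frank | 1163.23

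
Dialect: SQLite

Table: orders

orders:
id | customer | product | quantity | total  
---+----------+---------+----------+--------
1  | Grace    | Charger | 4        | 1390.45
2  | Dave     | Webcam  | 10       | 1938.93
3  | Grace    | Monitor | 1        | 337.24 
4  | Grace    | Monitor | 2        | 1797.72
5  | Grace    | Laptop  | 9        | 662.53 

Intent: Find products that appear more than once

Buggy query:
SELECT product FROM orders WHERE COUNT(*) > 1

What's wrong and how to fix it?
Bug: COUNT(*) is an aggregate and cannot be used in WHERE

Fix: GROUP BY product, then filter groups with HAVING COUNT(*) > 1

Corrected query:
SELECT product FROM orders GROUP BY product HAVING COUNT(*) > 1

Result:
product
-------
Monitor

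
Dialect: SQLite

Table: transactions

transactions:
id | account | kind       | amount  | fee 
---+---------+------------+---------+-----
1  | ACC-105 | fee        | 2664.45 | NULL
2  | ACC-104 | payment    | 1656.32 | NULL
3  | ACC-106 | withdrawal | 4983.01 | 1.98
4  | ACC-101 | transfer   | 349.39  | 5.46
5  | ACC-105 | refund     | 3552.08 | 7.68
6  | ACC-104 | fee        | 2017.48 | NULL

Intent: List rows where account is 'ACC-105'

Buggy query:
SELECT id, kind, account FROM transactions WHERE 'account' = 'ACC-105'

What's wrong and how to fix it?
Bug: 'account' in single quotes is a string literal, not the column; the comparison is literal-vs-literal and never true

Fix: Remove the quotes around the column name (or use double quotes for an identifier)

Corrected query:
SELECT id, kind, account FROM transactions WHERE account = 'ACC-105'

Result:
id | kind   | account
---+--------+--------
1  | fee    | ACC-105
5  | refund | ACC-105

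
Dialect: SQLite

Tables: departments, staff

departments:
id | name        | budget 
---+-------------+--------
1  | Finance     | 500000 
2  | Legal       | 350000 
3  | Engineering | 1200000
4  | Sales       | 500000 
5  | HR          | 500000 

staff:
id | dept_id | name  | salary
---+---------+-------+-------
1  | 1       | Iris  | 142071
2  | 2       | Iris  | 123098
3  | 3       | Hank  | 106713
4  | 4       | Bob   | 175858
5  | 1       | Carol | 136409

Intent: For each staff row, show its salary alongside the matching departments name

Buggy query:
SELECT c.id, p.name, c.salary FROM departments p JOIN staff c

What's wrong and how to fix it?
Bug: Missing join condition: each staff row is matched to all departments rows instead of just its own

Fix: Add ON c.dept_id = p.id to the JOIN

Corrected query:
SELECT c.id, p.name, c.salary FROM departments p JOIN staff c ON c.dept_id = p.id

Result:
id | name        | salary
---+-------------+-------
1  | Finance     | 142071
2  | Legal       | 123098
3  | Engineering | 106713
4  | Sales       | 175858
5  | Finance     | 136409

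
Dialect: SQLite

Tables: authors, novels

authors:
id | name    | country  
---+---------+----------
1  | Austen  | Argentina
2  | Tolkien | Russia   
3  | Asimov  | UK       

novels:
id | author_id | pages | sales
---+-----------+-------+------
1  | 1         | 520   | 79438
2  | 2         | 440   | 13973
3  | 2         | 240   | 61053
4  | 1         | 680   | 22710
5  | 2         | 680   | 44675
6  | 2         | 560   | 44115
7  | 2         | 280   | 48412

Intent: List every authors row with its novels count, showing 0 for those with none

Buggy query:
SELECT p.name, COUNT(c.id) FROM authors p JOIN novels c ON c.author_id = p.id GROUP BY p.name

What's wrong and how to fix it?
Bug: An inner join excludes parents with zero children

Fix: Switch to LEFT JOIN to retain unmatched parent rows

Corrected query:
SELECT p.name, COUNT(c.id) FROM authors p LEFT JOIN novels c ON c.author_id = p.id GROUP BY p.name

Result:
name    | COUNT(c.id)
--------+------------
Asimov  | 0          
Austen  | 2          
Tolkien | 5          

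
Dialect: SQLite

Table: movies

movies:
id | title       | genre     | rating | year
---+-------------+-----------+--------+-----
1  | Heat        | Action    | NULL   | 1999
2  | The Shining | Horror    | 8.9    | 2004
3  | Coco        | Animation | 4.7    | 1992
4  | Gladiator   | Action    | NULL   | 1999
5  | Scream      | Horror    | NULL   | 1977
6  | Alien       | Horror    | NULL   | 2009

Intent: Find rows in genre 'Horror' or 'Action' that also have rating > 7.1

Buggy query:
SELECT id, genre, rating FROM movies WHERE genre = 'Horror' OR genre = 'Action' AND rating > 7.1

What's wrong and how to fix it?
Bug: AND binds tighter than OR, so this parses as genre = 'Horror' OR (genre = 'Action' AND rating > 7.1)

Fix: Add parentheses around the OR so the AND applies to both alternatives

Corrected query:
SELECT id, genre, rating FROM movies WHERE (genre = 'Horror' OR genre = 'Action') AND rating > 7.1

Result:
id | genre  | rating
---+--------+-------
2  | Horror | 8.9   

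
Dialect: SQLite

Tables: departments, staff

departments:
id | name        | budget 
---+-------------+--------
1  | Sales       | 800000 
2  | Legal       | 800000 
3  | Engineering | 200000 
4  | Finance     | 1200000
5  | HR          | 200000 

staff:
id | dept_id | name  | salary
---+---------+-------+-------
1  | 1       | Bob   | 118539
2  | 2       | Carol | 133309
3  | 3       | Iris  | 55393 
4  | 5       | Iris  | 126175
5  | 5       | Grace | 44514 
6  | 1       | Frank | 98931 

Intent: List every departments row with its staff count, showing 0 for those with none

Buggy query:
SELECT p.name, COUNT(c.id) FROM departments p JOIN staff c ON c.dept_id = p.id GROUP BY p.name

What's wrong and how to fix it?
Bug: INNER JOIN drops departments rows that have no matching staff rows

Fix: Use LEFT JOIN so parents without children still appear (COUNT(c.id) gives 0)

Corrected query:
SELECT p.name, COUNT(c.id) FROM departments p LEFT JOIN staff c ON c.dept_id = p.id GROUP BY p.name

Result:
name        | COUNT(c.id)
------------+------------
Engineering | 1          
Finance     | 0          
HR          | 2          
Legal       | 1          
Sales       | 2          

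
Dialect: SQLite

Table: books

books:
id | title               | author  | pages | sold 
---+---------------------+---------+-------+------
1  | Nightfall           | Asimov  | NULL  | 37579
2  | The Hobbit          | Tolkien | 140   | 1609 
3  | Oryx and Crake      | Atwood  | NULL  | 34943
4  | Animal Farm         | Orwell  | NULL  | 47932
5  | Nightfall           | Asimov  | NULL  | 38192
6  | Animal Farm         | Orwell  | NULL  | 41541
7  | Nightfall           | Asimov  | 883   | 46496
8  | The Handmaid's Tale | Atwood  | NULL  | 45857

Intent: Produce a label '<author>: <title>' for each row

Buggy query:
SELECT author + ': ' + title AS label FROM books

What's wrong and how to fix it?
Bug: SQLite uses || for string concatenation; + coerces text to numbers (yielding 0)

Fix: Replace + with || to concatenate text

Corrected query:
SELECT author || ': ' || title AS label FROM books

Result:
label                      
---------------------------
Asimov: Nightfall          
Tolkien: The Hobbit        
Atwood: Oryx and Crake     
Orwell: Animal Farm        
Asimov: Nightfall          
Orwell: Animal Farm        
Asimov: Nightfall          
Atwood: The Handmaid's Tale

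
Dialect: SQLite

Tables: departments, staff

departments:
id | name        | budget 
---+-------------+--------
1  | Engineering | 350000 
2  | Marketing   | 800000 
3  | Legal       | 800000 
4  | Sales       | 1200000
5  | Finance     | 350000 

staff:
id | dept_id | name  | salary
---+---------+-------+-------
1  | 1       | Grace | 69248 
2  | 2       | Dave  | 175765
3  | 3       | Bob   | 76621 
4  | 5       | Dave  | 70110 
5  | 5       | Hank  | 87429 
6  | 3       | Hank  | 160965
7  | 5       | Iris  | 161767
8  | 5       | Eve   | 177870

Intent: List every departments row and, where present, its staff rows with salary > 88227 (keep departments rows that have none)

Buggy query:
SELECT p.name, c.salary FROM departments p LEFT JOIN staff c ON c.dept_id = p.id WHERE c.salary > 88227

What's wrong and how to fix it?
Bug: A WHERE condition on the right-hand table after LEFT JOIN drops unmatched parents

Fix: Put 'c.salary > 88227' in the JOIN's ON clause instead of WHERE

Corrected query:
SELECT p.name, c.salary FROM departments p LEFT JOIN staff c ON c.dept_id = p.id AND c.salary > 88227

Result:
name        | salary
------------+-------
Engineering | NULL  
Marketing   | 175765
Legal       | 160965
Sales       | NULL  
Finance     | 161767
Finance     | 177870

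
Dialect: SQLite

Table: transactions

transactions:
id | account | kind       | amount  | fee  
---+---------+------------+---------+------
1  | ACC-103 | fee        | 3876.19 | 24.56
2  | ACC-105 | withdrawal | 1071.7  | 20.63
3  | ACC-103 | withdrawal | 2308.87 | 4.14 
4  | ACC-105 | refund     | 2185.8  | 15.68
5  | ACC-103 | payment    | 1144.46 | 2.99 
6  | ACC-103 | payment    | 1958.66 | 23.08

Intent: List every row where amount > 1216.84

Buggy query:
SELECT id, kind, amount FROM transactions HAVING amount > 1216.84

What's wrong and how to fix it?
Bug: This is a non-aggregate query (no GROUP BY, no aggregates), so in SQLite the HAVING clause is invalid here; a row-level condition belongs in WHERE

Fix: Use WHERE for row-level filtering

Corrected query:
SELECT id, kind, amount FROM transactions WHERE amount > 1216.84

Result:
id | kind       | amount 
---+------------+--------
1  | fee        | 3876.19
3  | withdrawal | 2308.87
4  | refund     | 2185.8 
6  | payment    | 1958.66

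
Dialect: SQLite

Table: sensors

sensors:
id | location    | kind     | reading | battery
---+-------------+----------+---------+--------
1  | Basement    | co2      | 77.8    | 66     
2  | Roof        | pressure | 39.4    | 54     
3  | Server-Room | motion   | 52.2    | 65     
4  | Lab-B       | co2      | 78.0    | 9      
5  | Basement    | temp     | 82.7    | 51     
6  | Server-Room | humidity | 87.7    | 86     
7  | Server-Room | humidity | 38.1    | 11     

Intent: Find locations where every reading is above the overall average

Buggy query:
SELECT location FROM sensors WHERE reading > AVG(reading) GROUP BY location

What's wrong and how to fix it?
Bug: AVG() is an aggregate; it can't sit directly in WHERE

Fix: Compute the overall average in a scalar subquery and compare each group's MIN against it in HAVING

Corrected query:
SELECT location FROM sensors GROUP BY location HAVING MIN(reading) > (SELECT AVG(reading) FROM sensors)

Result:
location
--------
Basement
Lab-B   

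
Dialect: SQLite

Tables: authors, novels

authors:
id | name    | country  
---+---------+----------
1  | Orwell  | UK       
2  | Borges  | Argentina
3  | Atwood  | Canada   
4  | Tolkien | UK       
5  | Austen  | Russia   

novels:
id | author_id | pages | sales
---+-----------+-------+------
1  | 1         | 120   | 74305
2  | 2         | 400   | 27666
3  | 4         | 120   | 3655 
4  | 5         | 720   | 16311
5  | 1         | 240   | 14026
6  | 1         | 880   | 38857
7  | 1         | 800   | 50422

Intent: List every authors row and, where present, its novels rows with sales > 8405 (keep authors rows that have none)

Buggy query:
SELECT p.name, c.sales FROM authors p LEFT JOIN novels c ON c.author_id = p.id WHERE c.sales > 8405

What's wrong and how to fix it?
Bug: A WHERE condition on the right-hand table after LEFT JOIN drops unmatched parents

Fix: Move the right-table condition into the ON clause so unmatched parents are kept

Corrected query:
SELECT p.name, c.sales FROM authors p LEFT JOIN novels c ON c.author_id = p.id AND c.sales > 8405

Result:
name    | sales
--------+------
Orwell  | 14026
Orwell  | 38857
Orwell  | 50422
Orwell  | 74305
Borges  | 27666
Atwood  | NULL 
Tolkien | NULL 
Austen  | 16311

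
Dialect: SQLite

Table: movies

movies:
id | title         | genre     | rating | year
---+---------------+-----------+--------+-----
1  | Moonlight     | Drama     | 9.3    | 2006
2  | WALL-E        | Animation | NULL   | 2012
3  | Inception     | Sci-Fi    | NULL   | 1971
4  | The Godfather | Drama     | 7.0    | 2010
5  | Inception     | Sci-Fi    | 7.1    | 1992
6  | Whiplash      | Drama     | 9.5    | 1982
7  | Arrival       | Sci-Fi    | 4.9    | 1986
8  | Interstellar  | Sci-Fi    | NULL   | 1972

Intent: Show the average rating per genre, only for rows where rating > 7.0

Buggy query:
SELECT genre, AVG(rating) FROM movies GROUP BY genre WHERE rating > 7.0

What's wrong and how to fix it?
Bug: Row-level WHERE must come before GROUP BY in the clause order

Fix: Place WHERE between FROM and GROUP BY

Corrected query:
SELECT genre, AVG(rating) FROM movies WHERE rating > 7.0 GROUP BY genre

Result:
genre  | AVG(rating)
-------+------------
Drama  | 9.4        
Sci-Fi | 7.1        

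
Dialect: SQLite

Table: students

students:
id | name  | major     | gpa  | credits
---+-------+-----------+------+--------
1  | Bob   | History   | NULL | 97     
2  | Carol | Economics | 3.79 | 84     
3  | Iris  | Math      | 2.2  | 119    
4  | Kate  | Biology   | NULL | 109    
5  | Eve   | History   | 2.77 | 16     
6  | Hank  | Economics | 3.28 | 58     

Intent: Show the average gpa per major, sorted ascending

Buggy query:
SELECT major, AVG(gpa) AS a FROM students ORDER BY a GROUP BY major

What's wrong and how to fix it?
Bug: ORDER BY appears before GROUP BY; SQL clause order requires GROUP BY first

Fix: Move ORDER BY to the end, after GROUP BY

Corrected query:
SELECT major, AVG(gpa) AS a FROM students GROUP BY major ORDER BY a

Result:
major     | a    
----------+------
Biology   | NULL 
Math      | 2.2  
History   | 2.77 
Economics | 3.535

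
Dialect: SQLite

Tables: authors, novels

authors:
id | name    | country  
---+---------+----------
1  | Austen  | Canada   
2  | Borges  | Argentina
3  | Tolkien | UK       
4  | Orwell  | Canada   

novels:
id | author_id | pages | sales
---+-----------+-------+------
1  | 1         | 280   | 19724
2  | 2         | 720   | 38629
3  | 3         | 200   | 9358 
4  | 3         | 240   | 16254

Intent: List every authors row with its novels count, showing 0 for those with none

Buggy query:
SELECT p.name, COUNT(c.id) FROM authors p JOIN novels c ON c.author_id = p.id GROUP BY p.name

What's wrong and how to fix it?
Bug: An inner join excludes parents with zero children

Fix: Switch to LEFT JOIN to retain unmatched parent rows

Corrected query:
SELECT p.name, COUNT(c.id) FROM authors p LEFT JOIN novels c ON c.author_id = p.id GROUP BY p.name

Result:
name    | COUNT(c.id)
--------+------------
Austen  | 1          
Borges  | 1          
Orwell  | 0          
Tolkien | 2          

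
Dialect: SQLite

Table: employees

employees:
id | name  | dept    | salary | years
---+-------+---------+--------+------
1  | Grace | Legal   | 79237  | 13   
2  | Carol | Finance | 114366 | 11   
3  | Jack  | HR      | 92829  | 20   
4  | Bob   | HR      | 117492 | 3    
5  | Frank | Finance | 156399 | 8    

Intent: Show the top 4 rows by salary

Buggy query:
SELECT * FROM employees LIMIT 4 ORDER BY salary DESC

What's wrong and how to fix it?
Bug: LIMIT must come after ORDER BY

Fix: Swap the clauses: ORDER BY first, then LIMIT

Corrected query:
SELECT * FROM employees ORDER BY salary DESC LIMIT 4

Result:
id | name  | dept    | salary | years
---+-------+---------+--------+------
5  | Frank | Finance | 156399 | 8    
4  | Bob   | HR      | 117492 | 3    
2  | Carol | Finance | 114366 | 11   
3  | Jack  | HR      | 92829  | 20   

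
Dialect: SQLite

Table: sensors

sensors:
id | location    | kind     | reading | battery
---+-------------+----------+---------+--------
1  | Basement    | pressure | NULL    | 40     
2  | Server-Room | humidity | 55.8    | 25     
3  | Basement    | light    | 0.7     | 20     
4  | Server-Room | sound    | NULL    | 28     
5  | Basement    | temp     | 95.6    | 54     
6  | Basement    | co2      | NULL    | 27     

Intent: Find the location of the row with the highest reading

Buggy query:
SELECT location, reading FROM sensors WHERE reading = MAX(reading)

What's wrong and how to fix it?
Bug: MAX(reading) is an aggregate and cannot be used directly in WHERE

Fix: Use a subquery: WHERE reading = (SELECT MAX(reading) FROM sensors)

Corrected query:
SELECT location, reading FROM sensors WHERE reading = (SELECT MAX(reading) FROM sensors)

Result:
location | reading
---------+--------
Basement | 95.6   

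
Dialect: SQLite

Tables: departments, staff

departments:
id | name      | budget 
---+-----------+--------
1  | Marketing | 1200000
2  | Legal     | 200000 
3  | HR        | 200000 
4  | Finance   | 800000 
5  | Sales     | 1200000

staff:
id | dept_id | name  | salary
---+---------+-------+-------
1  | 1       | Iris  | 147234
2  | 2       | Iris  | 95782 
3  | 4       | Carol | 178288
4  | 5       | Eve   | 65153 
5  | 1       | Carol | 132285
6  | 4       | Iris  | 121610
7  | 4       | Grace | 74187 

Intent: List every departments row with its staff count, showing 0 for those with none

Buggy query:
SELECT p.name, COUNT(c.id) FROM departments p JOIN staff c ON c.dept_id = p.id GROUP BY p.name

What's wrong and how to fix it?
Bug: INNER JOIN drops departments rows that have no matching staff rows

Fix: Use LEFT JOIN so parents without children still appear (COUNT(c.id) gives 0)

Corrected query:
SELECT p.name, COUNT(c.id) FROM departments p LEFT JOIN staff c ON c.dept_id = p.id GROUP BY p.name

Result:
name      | COUNT(c.id)
----------+------------
Finance   | 3          
HR        | 0          
Legal     | 1          
Marketing | 2          
Sales     | 1          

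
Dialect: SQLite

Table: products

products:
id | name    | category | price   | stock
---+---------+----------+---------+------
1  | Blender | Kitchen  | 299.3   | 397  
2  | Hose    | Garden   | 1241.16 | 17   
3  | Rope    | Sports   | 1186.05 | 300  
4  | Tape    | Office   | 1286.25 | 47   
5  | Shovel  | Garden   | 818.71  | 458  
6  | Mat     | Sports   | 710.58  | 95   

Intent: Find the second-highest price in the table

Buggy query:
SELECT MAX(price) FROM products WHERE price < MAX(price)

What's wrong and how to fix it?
Bug: MAX(price) on the right of the comparison is an aggregate-in-WHERE error

Fix: Compute the overall MAX in a subquery, then take MAX of rows below it

Corrected query:
SELECT MAX(price) FROM products WHERE price < (SELECT MAX(price) FROM products)

Result:
MAX(price)
----------
1241.16   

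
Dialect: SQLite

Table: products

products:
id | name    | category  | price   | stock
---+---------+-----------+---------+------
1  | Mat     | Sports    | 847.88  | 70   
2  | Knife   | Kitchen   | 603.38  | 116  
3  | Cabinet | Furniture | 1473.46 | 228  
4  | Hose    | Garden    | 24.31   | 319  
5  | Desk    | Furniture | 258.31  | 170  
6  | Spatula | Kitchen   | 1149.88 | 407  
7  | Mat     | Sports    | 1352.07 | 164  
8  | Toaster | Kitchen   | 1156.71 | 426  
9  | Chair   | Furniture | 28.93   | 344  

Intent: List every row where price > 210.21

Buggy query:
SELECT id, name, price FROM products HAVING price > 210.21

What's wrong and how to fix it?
Bug: This is a non-aggregate query (no GROUP BY, no aggregates), so in SQLite the HAVING clause is invalid here; a row-level condition belongs in WHERE

Fix: Use WHERE for row-level filtering

Corrected query:
SELECT id, name, price FROM products WHERE price > 210.21

Result:
id | name    | price  
---+---------+--------
1  | Mat     | 847.88 
2  | Knife   | 603.38 
3  | Cabinet | 1473.46
5  | Desk    | 258.31 
6  | Spatula | 1149.88
7  | Mat     | 1352.07
8  | Toaster | 1156.71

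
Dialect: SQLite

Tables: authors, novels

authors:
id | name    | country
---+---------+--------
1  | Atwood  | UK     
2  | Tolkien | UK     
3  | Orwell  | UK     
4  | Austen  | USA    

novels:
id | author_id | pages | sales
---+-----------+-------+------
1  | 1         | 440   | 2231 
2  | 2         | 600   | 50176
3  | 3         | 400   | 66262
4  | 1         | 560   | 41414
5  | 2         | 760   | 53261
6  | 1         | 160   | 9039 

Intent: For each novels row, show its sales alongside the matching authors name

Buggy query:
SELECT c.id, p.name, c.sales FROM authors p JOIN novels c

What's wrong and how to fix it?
Bug: Missing join condition: each novels row is matched to all authors rows instead of just its own

Fix: Add ON c.author_id = p.id to the JOIN

Corrected query:
SELECT c.id, p.name, c.sales FROM authors p JOIN novels c ON c.author_id = p.id

Result:
id | name    | sales
---+---------+------
1  | Atwood  | 2231 
2  | Tolkien | 50176
3  | Orwell  | 66262
4  | Atwood  | 41414
5  | Tolkien | 53261
6  | Atwood  | 9039 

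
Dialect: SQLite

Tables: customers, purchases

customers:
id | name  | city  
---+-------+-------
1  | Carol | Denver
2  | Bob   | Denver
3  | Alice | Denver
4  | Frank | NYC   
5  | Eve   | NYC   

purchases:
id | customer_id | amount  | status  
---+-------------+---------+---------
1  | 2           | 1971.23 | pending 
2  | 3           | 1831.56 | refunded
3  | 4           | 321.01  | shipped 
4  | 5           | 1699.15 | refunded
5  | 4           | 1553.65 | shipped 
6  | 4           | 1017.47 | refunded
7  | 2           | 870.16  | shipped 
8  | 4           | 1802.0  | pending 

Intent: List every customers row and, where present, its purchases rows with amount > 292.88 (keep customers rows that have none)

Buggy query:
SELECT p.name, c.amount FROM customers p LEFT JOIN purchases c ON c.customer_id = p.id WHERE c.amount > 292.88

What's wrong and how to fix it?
Bug: A WHERE condition on the right-hand table after LEFT JOIN drops unmatched parents

Fix: Move the right-table condition into the ON clause so unmatched parents are kept

Corrected query:
SELECT p.name, c.amount FROM customers p LEFT JOIN purchases c ON c.customer_id = p.id AND c.amount > 292.88

Result:
name  | amount 
------+--------
Carol | NULL   
Bob   | 870.16 
Bob   | 1971.23
Alice | 1831.56
Frank | 321.01 
Frank | 1017.47
Frank | 1553.65
Frank | 1802   
Eve   | 1699.15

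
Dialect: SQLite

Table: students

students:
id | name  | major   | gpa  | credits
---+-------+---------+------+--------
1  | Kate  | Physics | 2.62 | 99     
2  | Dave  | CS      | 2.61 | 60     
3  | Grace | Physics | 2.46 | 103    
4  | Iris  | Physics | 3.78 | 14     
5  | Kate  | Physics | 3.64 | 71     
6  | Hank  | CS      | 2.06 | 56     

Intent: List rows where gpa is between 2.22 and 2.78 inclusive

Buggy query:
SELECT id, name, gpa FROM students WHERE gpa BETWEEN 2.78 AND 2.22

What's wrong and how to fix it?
Bug: BETWEEN expects the lower bound first; with 2.78 AND 2.22 the range is empty

Fix: Swap the bounds so the smaller value comes first

Corrected query:
SELECT id, name, gpa FROM students WHERE gpa BETWEEN 2.22 AND 2.78

Result:
id | name  | gpa 
---+-------+-----
1  | Kate  | 2.62
2  | Dave  | 2.61
3  | Grace | 2.46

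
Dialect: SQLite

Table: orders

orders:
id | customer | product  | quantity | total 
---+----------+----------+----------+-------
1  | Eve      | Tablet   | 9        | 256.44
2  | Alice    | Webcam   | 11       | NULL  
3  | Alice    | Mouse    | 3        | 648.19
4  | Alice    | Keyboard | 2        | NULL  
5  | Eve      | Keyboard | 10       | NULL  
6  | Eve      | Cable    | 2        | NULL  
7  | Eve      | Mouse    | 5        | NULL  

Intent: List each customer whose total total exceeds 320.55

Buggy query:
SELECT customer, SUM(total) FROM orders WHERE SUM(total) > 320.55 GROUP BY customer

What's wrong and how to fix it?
Bug: SUM(total) is an aggregate, but WHERE filters rows before aggregation

Fix: Use HAVING (which filters groups after aggregation) instead of WHERE

Corrected query:
SELECT customer, SUM(total) FROM orders GROUP BY customer HAVING SUM(total) > 320.55

Result:
customer | SUM(total)
---------+-----------
Alice    | 648.19    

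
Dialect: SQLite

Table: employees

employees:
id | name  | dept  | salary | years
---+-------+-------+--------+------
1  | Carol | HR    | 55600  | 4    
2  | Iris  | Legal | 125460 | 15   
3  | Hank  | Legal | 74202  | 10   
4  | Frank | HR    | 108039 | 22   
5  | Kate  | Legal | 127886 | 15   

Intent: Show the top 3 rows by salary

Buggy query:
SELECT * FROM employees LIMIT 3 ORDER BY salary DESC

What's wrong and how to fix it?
Bug: ORDER BY cannot follow LIMIT; LIMIT is the final clause

Fix: Sort with ORDER BY, then apply LIMIT

Corrected query:
SELECT * FROM employees ORDER BY salary DESC LIMIT 3

Result:
id | name  | dept  | salary | years
---+-------+-------+--------+------
5  | Kate  | Legal | 127886 | 15   
2  | Iris  | Legal | 125460 | 15   
4  | Frank | HR    | 108039 | 22   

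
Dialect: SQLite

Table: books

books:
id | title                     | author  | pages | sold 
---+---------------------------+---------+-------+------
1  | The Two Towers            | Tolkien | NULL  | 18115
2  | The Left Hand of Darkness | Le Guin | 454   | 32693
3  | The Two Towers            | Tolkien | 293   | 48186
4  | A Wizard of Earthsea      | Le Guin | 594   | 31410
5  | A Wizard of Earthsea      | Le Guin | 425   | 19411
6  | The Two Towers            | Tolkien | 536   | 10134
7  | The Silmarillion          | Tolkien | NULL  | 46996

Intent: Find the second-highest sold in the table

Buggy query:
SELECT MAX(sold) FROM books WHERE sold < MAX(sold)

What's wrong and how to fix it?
Bug: MAX(sold) on the right of the comparison is an aggregate-in-WHERE error

Fix: Put the inner MAX in a scalar subquery

Corrected query:
SELECT MAX(sold) FROM books WHERE sold < (SELECT MAX(sold) FROM books)

Result:
MAX(sold)
---------
46996    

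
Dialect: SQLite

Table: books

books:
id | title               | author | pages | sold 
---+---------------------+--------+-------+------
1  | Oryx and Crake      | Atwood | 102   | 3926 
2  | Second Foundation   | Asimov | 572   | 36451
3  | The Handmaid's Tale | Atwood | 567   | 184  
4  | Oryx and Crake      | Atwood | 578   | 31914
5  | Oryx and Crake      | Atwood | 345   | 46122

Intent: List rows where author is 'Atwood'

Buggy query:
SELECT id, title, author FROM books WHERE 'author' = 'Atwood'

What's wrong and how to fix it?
Bug: Single quotes denote string literals in SQL; the column name is being compared as a constant string

Fix: Reference the column as author without single quotes

Corrected query:
SELECT id, title, author FROM books WHERE author = 'Atwood'

Result:
id | title               | author
---+---------------------+-------
1  | Oryx and Crake      | Atwood
3  | The Handmaid's Tale | Atwood
4  | Oryx and Crake      | Atwood
5  | Oryx and Crake      | Atwood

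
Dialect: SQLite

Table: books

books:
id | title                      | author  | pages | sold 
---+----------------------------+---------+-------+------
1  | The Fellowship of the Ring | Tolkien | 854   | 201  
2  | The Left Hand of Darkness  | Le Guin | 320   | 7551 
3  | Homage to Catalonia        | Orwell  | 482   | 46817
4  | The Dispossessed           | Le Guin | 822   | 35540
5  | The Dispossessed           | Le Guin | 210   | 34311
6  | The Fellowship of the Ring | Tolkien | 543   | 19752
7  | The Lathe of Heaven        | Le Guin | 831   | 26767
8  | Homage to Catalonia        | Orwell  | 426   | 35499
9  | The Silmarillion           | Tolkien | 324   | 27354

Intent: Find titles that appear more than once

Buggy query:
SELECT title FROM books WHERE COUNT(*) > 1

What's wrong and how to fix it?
Bug: WHERE can't reference COUNT(*); aggregates are computed after WHERE

Fix: GROUP BY title, then filter groups with HAVING COUNT(*) > 1

Corrected query:
SELECT title FROM books GROUP BY title HAVING COUNT(*) > 1

Result:
title                     
--------------------------
Homage to Catalonia       
The Dispossessed          
The Fellowship of the Ring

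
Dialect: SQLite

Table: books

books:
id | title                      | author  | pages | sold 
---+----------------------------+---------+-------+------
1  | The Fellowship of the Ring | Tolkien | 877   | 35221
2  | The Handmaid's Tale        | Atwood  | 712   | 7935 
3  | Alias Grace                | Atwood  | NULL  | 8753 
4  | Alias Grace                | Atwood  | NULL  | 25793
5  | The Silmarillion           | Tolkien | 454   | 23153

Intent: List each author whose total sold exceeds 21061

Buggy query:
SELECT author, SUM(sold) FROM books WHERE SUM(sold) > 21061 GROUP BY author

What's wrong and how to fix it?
Bug: SUM(sold) is an aggregate, but WHERE filters rows before aggregation

Fix: Move the aggregate condition to a HAVING clause

Corrected query:
SELECT author, SUM(sold) FROM books GROUP BY author HAVING SUM(sold) > 21061

Result:
author  | SUM(sold)
--------+----------
Atwood  | 42481    
Tolkien | 58374    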